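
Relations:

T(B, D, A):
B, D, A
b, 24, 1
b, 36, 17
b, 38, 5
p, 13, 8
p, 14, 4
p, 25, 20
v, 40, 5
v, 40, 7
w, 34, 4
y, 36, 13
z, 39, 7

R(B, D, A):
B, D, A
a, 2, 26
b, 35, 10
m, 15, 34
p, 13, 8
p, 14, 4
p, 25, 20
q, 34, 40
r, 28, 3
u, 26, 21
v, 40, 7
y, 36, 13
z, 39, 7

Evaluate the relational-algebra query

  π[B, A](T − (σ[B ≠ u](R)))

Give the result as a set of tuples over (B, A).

{(b, 1), (b, 17), (b, 5), (v, 5), (w, 4)}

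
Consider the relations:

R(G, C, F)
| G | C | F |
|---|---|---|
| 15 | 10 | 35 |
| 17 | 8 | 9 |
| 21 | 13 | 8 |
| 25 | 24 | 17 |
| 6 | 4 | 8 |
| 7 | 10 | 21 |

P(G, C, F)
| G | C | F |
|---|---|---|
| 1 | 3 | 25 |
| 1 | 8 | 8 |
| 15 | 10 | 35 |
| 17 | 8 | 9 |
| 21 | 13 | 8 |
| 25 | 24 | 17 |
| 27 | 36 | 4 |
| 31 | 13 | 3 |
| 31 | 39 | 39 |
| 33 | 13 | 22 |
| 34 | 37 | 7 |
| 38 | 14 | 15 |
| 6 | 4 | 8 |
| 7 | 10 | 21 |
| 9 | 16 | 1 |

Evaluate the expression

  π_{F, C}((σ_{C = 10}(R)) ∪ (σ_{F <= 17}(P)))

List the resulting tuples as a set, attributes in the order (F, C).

{(1, 16), (15, 14), (17, 24), (21, 10), (3, 13), (35, 10), (4, 36), (7, 37), (8, 13), (8, 4), (8, 8), (9, 8)}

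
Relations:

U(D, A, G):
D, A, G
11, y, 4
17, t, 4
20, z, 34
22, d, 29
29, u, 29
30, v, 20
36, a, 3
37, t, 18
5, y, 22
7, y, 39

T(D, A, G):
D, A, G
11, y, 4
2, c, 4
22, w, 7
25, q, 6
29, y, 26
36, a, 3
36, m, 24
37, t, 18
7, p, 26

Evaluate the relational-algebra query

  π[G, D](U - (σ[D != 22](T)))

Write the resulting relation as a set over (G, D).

{(20, 30), (22, 5), (29, 22), (29, 29), (34, 20), (39, 7), (4, 17)}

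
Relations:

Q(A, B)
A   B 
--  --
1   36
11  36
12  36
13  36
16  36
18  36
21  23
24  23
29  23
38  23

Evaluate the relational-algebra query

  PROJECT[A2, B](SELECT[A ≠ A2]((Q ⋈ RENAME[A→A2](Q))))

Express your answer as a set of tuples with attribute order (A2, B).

ρ[A→A2]: schema becomes (A2, B); tuples unchanged.
Natural join on B: {(1, 36, 1), (1, 36, 11), (1, 36, 12), (1, 36, 13), (1, 36, 16), (1, 36, 18), (11, 36, 1), (11, 36, 11), (11, 36, 12), (11, 36, 13), (11, 36, 16), (11, 36, 18), (12, 36, 1), (12, 36, 11), (12, 36, 12), (12, 36, 13), (12, 36, 16), (12, 36, 18), (13, 36, 1), (13, 36, 11), (13, 36, 12), (13, 36, 13), (13, 36, 16), (13, 36, 18), (16, 36, 1), (16, 36, 11), (16, 36, 12), (16, 36, 13), (16, 36, 16), (16, 36, 18), (18, 36, 1), (18, 36, 11), (18, 36, 12), (18, 36, 13), (18, 36, 16), (18, 36, 18), (21, 23, 21), (21, 23, 24), (21, 23, 29), (21, 23, 38), (24, 23, 21), (24, 23, 24), (24, 23, 29), (24, 23, 38), (29, 23, 21), (29, 23, 24), (29, 23, 29), (29, 23, 38), (38, 23, 21), (38, 23, 24), (38, 23, 29), (38, 23, 38)}
σ[A ≠ A2]: keep tuples satisfying A ≠ A2 → {(1, 36, 11), (1, 36, 12), (1, 36, 13), (1, 36, 16), (1, 36, 18), (11, 36, 1), (11, 36, 12), (11, 36, 13), (11, 36, 16), (11, 36, 18), (12, 36, 1), (12, 36, 11), (12, 36, 13), (12, 36, 16), (12, 36, 18), (13, 36, 1), (13, 36, 11), (13, 36, 12), (13, 36, 16), (13, 36, 18), (16, 36, 1), (16, 36, 11), (16, 36, 12), (16, 36, 13), (16, 36, 18), (18, 36, 1), (18, 36, 11), (18, 36, 12), (18, 36, 13), (18, 36, 16), (21, 23, 24), (21, 23, 29), (21, 23, 38), (24, 23, 21), (24, 23, 29), (24, 23, 38), (29, 23, 21), (29, 23, 24), (29, 23, 38), (38, 23, 21), (38, 23, 24), (38, 23, 29)}
π[A2, B]: project onto (A2, B) (32 duplicate(s) eliminated) → {(1, 36), (11, 36), (12, 36), (13, 36), (16, 36), (18, 36), (21, 23), (24, 23), (29, 23), (38, 23)}

{(1, 36), (11, 36), (12, 36), (13, 36), (16, 36), (18, 36), (21, 23), (24, 23), (29, 23), (38, 23)}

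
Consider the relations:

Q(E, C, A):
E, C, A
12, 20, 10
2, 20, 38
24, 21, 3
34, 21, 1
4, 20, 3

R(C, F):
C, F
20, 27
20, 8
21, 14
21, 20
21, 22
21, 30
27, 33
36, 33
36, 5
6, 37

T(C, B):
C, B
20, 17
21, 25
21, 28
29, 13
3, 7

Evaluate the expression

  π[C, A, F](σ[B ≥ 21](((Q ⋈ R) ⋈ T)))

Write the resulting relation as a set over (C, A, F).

{(21, 1, 14), (21, 1, 20), (21, 1, 22), (21, 1, 30), (21, 3, 14), (21, 3, 20), (21, 3, 22), (21, 3, 30)}

Joining Q and R on C yields {(12, 20, 10, 27), (12, 20, 10, 8), (2, 20, 38, 27), (2, 20, 38, 8), (24, 21, 3, 14), (24, 21, 3, 20), (24, 21, 3, 22), (24, 21, 3, 30), (34, 21, 1, 14), (34, 21, 1, 20), (34, 21, 1, 22), (34, 21, 1, 30), (4, 20, 3, 27), (4, 20, 3, 8)}.
Joining (Q ⋈ R) and T on C yields {(12, 20, 10, 27, 17), (12, 20, 10, 8, 17), (2, 20, 38, 27, 17), (2, 20, 38, 8, 17), (24, 21, 3, 14, 25), (24, 21, 3, 14, 28), (24, 21, 3, 20, 25), (24, 21, 3, 20, 28), (24, 21, 3, 22, 25), (24, 21, 3, 22, 28), (24, 21, 3, 30, 25), (24, 21, 3, 30, 28), (34, 21, 1, 14, 25), (34, 21, 1, 14, 28), (34, 21, 1, 20, 25), (34, 21, 1, 20, 28), (34, 21, 1, 22, 25), (34, 21, 1, 22, 28), (34, 21, 1, 30, 25), (34, 21, 1, 30, 28), (4, 20, 3, 27, 17), (4, 20, 3, 8, 17)}.
Filtering on B ≥ 21 leaves {(24, 21, 3, 14, 25), (24, 21, 3, 14, 28), (24, 21, 3, 20, 25), (24, 21, 3, 20, 28), (24, 21, 3, 22, 25), (24, 21, 3, 22, 28), (24, 21, 3, 30, 25), (24, 21, 3, 30, 28), (34, 21, 1, 14, 25), (34, 21, 1, 14, 28), (34, 21, 1, 20, 25), (34, 21, 1, 20, 28), (34, 21, 1, 22, 25), (34, 21, 1, 22, 28), (34, 21, 1, 30, 25), (34, 21, 1, 30, 28)}.
Projecting to C, A, F (8 duplicate(s) eliminated): {(21, 1, 14), (21, 1, 20), (21, 1, 22), (21, 1, 30), (21, 3, 14), (21, 3, 20), (21, 3, 22), (21, 3, 30)}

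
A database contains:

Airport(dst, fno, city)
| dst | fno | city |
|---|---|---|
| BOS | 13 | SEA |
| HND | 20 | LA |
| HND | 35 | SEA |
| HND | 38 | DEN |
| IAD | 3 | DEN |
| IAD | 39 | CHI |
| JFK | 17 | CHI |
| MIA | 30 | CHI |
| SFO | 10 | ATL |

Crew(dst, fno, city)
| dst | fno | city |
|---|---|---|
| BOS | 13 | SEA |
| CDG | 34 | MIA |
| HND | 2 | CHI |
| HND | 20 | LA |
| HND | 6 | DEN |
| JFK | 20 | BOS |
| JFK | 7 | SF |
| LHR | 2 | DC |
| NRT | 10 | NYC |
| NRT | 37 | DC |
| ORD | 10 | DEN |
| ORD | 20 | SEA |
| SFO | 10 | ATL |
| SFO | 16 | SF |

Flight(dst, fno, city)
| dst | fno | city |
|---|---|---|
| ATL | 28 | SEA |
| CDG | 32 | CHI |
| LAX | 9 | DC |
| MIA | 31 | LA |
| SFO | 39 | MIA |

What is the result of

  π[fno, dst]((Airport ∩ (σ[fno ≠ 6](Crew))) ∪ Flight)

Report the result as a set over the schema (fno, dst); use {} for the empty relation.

{(10, SFO), (13, BOS), (20, HND), (28, ATL), (31, MIA), (32, CDG), (39, SFO), (9, LAX)}

Filtering on fno ≠ 6 leaves {(BOS, 13, SEA), (CDG, 34, MIA), (HND, 2, CHI), (HND, 20, LA), (JFK, 20, BOS), (JFK, 7, SF), (LHR, 2, DC), (NRT, 10, NYC), (NRT, 37, DC), (ORD, 10, DEN), (ORD, 20, SEA), (SFO, 10, ATL), (SFO, 16, SF)}.
Set intersection of the two operands is {(BOS, 13, SEA), (HND, 20, LA), (SFO, 10, ATL)}.
Set union of the two operands is {(ATL, 28, SEA), (BOS, 13, SEA), (CDG, 32, CHI), (HND, 20, LA), (LAX, 9, DC), (MIA, 31, LA), (SFO, 10, ATL), (SFO, 39, MIA)}.
π[fno, dst]: project onto (fno, dst) → {(10, SFO), (13, BOS), (20, HND), (28, ATL), (31, MIA), (32, CDG), (39, SFO), (9, LAX)}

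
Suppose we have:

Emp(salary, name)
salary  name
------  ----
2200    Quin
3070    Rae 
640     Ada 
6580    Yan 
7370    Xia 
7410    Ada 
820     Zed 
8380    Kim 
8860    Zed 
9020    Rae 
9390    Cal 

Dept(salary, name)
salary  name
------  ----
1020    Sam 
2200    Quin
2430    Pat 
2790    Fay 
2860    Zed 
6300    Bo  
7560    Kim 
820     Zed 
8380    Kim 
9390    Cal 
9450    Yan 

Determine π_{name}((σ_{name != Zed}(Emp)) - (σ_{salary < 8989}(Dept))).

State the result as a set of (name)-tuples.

σ[name != Zed]: keep tuples satisfying name != Zed → {(2200, Quin), (3070, Rae), (640, Ada), (6580, Yan), (7370, Xia), (7410, Ada), (8380, Kim), (9020, Rae), (9390, Cal)}
σ[salary < 8989]: keep tuples satisfying salary < 8989 → {(1020, Sam), (2200, Quin), (2430, Pat), (2790, Fay), (2860, Zed), (6300, Bo), (7560, Kim), (820, Zed), (8380, Kim)}
Taking the difference: {(3070, Rae), (640, Ada), (6580, Yan), (7370, Xia), (7410, Ada), (9020, Rae), (9390, Cal)}
Keep only column(s) name (2 duplicate(s) eliminated): {Ada, Cal, Rae, Xia, Yan}

{Ada, Cal, Rae, Xia, Yan}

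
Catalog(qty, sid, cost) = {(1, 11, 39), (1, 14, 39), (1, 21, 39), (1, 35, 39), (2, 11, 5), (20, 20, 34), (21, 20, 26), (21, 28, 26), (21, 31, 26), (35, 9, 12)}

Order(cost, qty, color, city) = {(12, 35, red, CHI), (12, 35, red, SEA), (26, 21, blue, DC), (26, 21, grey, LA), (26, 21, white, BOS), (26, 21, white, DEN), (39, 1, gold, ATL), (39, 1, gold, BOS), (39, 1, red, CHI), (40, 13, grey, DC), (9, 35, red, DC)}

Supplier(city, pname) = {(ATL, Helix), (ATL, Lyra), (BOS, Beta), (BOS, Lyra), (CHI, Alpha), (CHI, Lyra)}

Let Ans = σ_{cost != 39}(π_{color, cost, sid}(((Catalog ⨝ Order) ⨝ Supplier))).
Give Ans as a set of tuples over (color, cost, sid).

{(red, 12, 9), (white, 26, 20), (white, 26, 28), (white, 26, 31)}

Natural join on qty, cost: {(1, 11, 39, gold, ATL), (1, 11, 39, gold, BOS), (1, 11, 39, red, CHI), (1, 14, 39, gold, ATL), (1, 14, 39, gold, BOS), (1, 14, 39, red, CHI), (1, 21, 39, gold, ATL), (1, 21, 39, gold, BOS), (1, 21, 39, red, CHI), (1, 35, 39, gold, ATL), (1, 35, 39, gold, BOS), (1, 35, 39, red, CHI), (21, 20, 26, blue, DC), (21, 20, 26, grey, LA), (21, 20, 26, white, BOS), (21, 20, 26, white, DEN), (21, 28, 26, blue, DC), (21, 28, 26, grey, LA), (21, 28, 26, white, BOS), (21, 28, 26, white, DEN), (21, 31, 26, blue, DC), (21, 31, 26, grey, LA), (21, 31, 26, white, BOS), (21, 31, 26, white, DEN), (35, 9, 12, red, CHI), (35, 9, 12, red, SEA)}
Natural join on city: {(1, 11, 39, gold, ATL, Helix), (1, 11, 39, gold, ATL, Lyra), (1, 11, 39, gold, BOS, Beta), (1, 11, 39, gold, BOS, Lyra), (1, 11, 39, red, CHI, Alpha), (1, 11, 39, red, CHI, Lyra), (1, 14, 39, gold, ATL, Helix), (1, 14, 39, gold, ATL, Lyra), (1, 14, 39, gold, BOS, Beta), (1, 14, 39, gold, BOS, Lyra), (1, 14, 39, red, CHI, Alpha), (1, 14, 39, red, CHI, Lyra), (1, 21, 39, gold, ATL, Helix), (1, 21, 39, gold, ATL, Lyra), (1, 21, 39, gold, BOS, Beta), (1, 21, 39, gold, BOS, Lyra), (1, 21, 39, red, CHI, Alpha), (1, 21, 39, red, CHI, Lyra), (1, 35, 39, gold, ATL, Helix), (1, 35, 39, gold, ATL, Lyra), (1, 35, 39, gold, BOS, Beta), (1, 35, 39, gold, BOS, Lyra), (1, 35, 39, red, CHI, Alpha), (1, 35, 39, red, CHI, Lyra), (21, 20, 26, white, BOS, Beta), (21, 20, 26, white, BOS, Lyra), (21, 28, 26, white, BOS, Beta), (21, 28, 26, white, BOS, Lyra), (21, 31, 26, white, BOS, Beta), (21, 31, 26, white, BOS, Lyra), (35, 9, 12, red, CHI, Alpha), (35, 9, 12, red, CHI, Lyra)}
π_{color, cost, sid} gives {(gold, 39, 11), (gold, 39, 14), (gold, 39, 21), (gold, 39, 35), (red, 12, 9), (red, 39, 11), (red, 39, 14), (red, 39, 21), (red, 39, 35), (white, 26, 20), (white, 26, 28), (white, 26, 31)} (20 duplicate(s) eliminated).
σ[cost != 39]: keep tuples satisfying cost != 39 → {(red, 12, 9), (white, 26, 20), (white, 26, 28), (white, 26, 31)}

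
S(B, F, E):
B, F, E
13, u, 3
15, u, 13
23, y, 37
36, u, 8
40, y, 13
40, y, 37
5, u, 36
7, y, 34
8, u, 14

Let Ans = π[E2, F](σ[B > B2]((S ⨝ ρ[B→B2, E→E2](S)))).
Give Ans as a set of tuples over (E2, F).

ρ[B→B2, E→E2]: schema becomes (B2, F, E2); tuples unchanged.
S ⋈ ρ[B→B2, E→E2](S) (natural join on F): {(13, u, 3, 13, 3), (13, u, 3, 15, 13), (13, u, 3, 36, 8), (13, u, 3, 5, 36), (13, u, 3, 8, 14), (15, u, 13, 13, 3), (15, u, 13, 15, 13), (15, u, 13, 36, 8), (15, u, 13, 5, 36), (15, u, 13, 8, 14), (23, y, 37, 23, 37), (23, y, 37, 40, 13), (23, y, 37, 40, 37), (23, y, 37, 7, 34), (36, u, 8, 13, 3), (36, u, 8, 15, 13), (36, u, 8, 36, 8), (36, u, 8, 5, 36), (36, u, 8, 8, 14), (40, y, 13, 23, 37), (40, y, 13, 40, 13), (40, y, 13, 40, 37), (40, y, 13, 7, 34), (40, y, 37, 23, 37), (40, y, 37, 40, 13), (40, y, 37, 40, 37), (40, y, 37, 7, 34), (5, u, 36, 13, 3), (5, u, 36, 15, 13), (5, u, 36, 36, 8), (5, u, 36, 5, 36), (5, u, 36, 8, 14), (7, y, 34, 23, 37), (7, y, 34, 40, 13), (7, y, 34, 40, 37), (7, y, 34, 7, 34), (8, u, 14, 13, 3), (8, u, 14, 15, 13), (8, u, 14, 36, 8), (8, u, 14, 5, 36), (8, u, 14, 8, 14)}
σ[B > B2]: keep tuples satisfying B > B2 → {(13, u, 3, 5, 36), (13, u, 3, 8, 14), (15, u, 13, 13, 3), (15, u, 13, 5, 36), (15, u, 13, 8, 14), (23, y, 37, 7, 34), (36, u, 8, 13, 3), (36, u, 8, 15, 13), (36, u, 8, 5, 36), (36, u, 8, 8, 14), (40, y, 13, 23, 37), (40, y, 13, 7, 34), (40, y, 37, 23, 37), (40, y, 37, 7, 34), (8, u, 14, 5, 36)}
π[E2, F]: project onto (E2, F) (9 duplicate(s) eliminated) → {(13, u), (14, u), (3, u), (34, y), (36, u), (37, y)}

{(13, u), (14, u), (3, u), (34, y), (36, u), (37, y)}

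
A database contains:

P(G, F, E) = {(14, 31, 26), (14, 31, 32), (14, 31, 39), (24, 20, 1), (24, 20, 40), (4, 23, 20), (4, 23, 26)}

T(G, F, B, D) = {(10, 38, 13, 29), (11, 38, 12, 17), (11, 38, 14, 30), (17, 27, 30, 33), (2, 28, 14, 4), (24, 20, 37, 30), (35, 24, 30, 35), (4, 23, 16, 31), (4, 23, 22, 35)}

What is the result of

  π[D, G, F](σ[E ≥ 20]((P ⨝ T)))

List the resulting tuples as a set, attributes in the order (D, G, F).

{(30, 24, 20), (31, 4, 23), (35, 4, 23)}

Natural join on G, F: {(24, 20, 1, 37, 30), (24, 20, 40, 37, 30), (4, 23, 20, 16, 31), (4, 23, 20, 22, 35), (4, 23, 26, 16, 31), (4, 23, 26, 22, 35)}
Filtering on E ≥ 20 leaves {(24, 20, 40, 37, 30), (4, 23, 20, 16, 31), (4, 23, 20, 22, 35), (4, 23, 26, 16, 31), (4, 23, 26, 22, 35)}.
Projecting to D, G, F (2 duplicate(s) eliminated): {(30, 24, 20), (31, 4, 23), (35, 4, 23)}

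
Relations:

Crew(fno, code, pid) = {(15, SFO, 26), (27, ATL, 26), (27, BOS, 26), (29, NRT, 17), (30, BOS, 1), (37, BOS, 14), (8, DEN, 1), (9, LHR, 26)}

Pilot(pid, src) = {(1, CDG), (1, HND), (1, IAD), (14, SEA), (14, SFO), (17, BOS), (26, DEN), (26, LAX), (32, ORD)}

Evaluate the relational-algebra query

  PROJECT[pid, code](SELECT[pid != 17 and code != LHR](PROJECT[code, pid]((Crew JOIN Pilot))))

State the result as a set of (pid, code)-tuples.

Crew ⋈ Pilot (natural join on pid): {(15, SFO, 26, DEN), (15, SFO, 26, LAX), (27, ATL, 26, DEN), (27, ATL, 26, LAX), (27, BOS, 26, DEN), (27, BOS, 26, LAX), (29, NRT, 17, BOS), (30, BOS, 1, CDG), (30, BOS, 1, HND), (30, BOS, 1, IAD), (37, BOS, 14, SEA), (37, BOS, 14, SFO), (8, DEN, 1, CDG), (8, DEN, 1, HND), (8, DEN, 1, IAD), (9, LHR, 26, DEN), (9, LHR, 26, LAX)}
π[code, pid]: project onto (code, pid) (9 duplicate(s) eliminated) → {(ATL, 26), (BOS, 1), (BOS, 14), (BOS, 26), (DEN, 1), (LHR, 26), (NRT, 17), (SFO, 26)}
Filtering on pid != 17 and code != LHR leaves {(ATL, 26), (BOS, 1), (BOS, 14), (BOS, 26), (DEN, 1), (SFO, 26)}.
π[pid, code]: project onto (pid, code) → {(1, BOS), (1, DEN), (14, BOS), (26, ATL), (26, BOS), (26, SFO)}

{(1, BOS), (1, DEN), (14, BOS), (26, ATL), (26, BOS), (26, SFO)}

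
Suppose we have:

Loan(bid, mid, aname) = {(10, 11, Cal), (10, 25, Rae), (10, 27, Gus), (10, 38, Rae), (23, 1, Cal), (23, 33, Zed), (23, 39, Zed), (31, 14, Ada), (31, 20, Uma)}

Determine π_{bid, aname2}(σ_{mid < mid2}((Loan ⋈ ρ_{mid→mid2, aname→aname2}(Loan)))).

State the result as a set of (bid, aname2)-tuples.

ρ[mid→mid2, aname→aname2]: schema becomes (bid, mid2, aname2); tuples unchanged.
Natural join on bid: {(10, 11, Cal, 11, Cal), (10, 11, Cal, 25, Rae), (10, 11, Cal, 27, Gus), (10, 11, Cal, 38, Rae), (10, 25, Rae, 11, Cal), (10, 25, Rae, 25, Rae), (10, 25, Rae, 27, Gus), (10, 25, Rae, 38, Rae), (10, 27, Gus, 11, Cal), (10, 27, Gus, 25, Rae), (10, 27, Gus, 27, Gus), (10, 27, Gus, 38, Rae), (10, 38, Rae, 11, Cal), (10, 38, Rae, 25, Rae), (10, 38, Rae, 27, Gus), (10, 38, Rae, 38, Rae), (23, 1, Cal, 1, Cal), (23, 1, Cal, 33, Zed), (23, 1, Cal, 39, Zed), (23, 33, Zed, 1, Cal), (23, 33, Zed, 33, Zed), (23, 33, Zed, 39, Zed), (23, 39, Zed, 1, Cal), (23, 39, Zed, 33, Zed), (23, 39, Zed, 39, Zed), (31, 14, Ada, 14, Ada), (31, 14, Ada, 20, Uma), (31, 20, Uma, 14, Ada), (31, 20, Uma, 20, Uma)}
Apply σ_{mid < mid2}; surviving tuples: {(10, 11, Cal, 25, Rae), (10, 11, Cal, 27, Gus), (10, 11, Cal, 38, Rae), (10, 25, Rae, 27, Gus), (10, 25, Rae, 38, Rae), (10, 27, Gus, 38, Rae), (23, 1, Cal, 33, Zed), (23, 1, Cal, 39, Zed), (23, 33, Zed, 39, Zed), (31, 14, Ada, 20, Uma)}
Keep only column(s) bid, aname2 (6 duplicate(s) eliminated): {(10, Gus), (10, Rae), (23, Zed), (31, Uma)}

{(10, Gus), (10, Rae), (23, Zed), (31, Uma)}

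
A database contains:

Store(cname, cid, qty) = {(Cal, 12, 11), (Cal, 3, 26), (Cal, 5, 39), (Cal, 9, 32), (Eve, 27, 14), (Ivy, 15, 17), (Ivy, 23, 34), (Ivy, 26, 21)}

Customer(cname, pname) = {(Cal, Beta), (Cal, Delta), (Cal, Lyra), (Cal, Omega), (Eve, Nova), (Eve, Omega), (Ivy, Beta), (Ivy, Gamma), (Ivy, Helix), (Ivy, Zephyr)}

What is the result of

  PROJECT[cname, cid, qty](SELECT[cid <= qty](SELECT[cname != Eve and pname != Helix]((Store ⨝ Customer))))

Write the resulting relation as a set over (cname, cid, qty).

Store ⋈ Customer (natural join on cname): {(Cal, 12, 11, Beta), (Cal, 12, 11, Delta), (Cal, 12, 11, Lyra), (Cal, 12, 11, Omega), (Cal, 3, 26, Beta), (Cal, 3, 26, Delta), (Cal, 3, 26, Lyra), (Cal, 3, 26, Omega), (Cal, 5, 39, Beta), (Cal, 5, 39, Delta), (Cal, 5, 39, Lyra), (Cal, 5, 39, Omega), (Cal, 9, 32, Beta), (Cal, 9, 32, Delta), (Cal, 9, 32, Lyra), (Cal, 9, 32, Omega), (Eve, 27, 14, Nova), (Eve, 27, 14, Omega), (Ivy, 15, 17, Beta), (Ivy, 15, 17, Gamma), (Ivy, 15, 17, Helix), (Ivy, 15, 17, Zephyr), (Ivy, 23, 34, Beta), (Ivy, 23, 34, Gamma), (Ivy, 23, 34, Helix), (Ivy, 23, 34, Zephyr), (Ivy, 26, 21, Beta), (Ivy, 26, 21, Gamma), (Ivy, 26, 21, Helix), (Ivy, 26, 21, Zephyr)}
Selection cname != Eve and pname != Helix: {(Cal, 12, 11, Beta), (Cal, 12, 11, Delta), (Cal, 12, 11, Lyra), (Cal, 12, 11, Omega), (Cal, 3, 26, Beta), (Cal, 3, 26, Delta), (Cal, 3, 26, Lyra), (Cal, 3, 26, Omega), (Cal, 5, 39, Beta), (Cal, 5, 39, Delta), (Cal, 5, 39, Lyra), (Cal, 5, 39, Omega), (Cal, 9, 32, Beta), (Cal, 9, 32, Delta), (Cal, 9, 32, Lyra), (Cal, 9, 32, Omega), (Ivy, 15, 17, Beta), (Ivy, 15, 17, Gamma), (Ivy, 15, 17, Zephyr), (Ivy, 23, 34, Beta), (Ivy, 23, 34, Gamma), (Ivy, 23, 34, Zephyr), (Ivy, 26, 21, Beta), (Ivy, 26, 21, Gamma), (Ivy, 26, 21, Zephyr)}
Selection cid <= qty: {(Cal, 3, 26, Beta), (Cal, 3, 26, Delta), (Cal, 3, 26, Lyra), (Cal, 3, 26, Omega), (Cal, 5, 39, Beta), (Cal, 5, 39, Delta), (Cal, 5, 39, Lyra), (Cal, 5, 39, Omega), (Cal, 9, 32, Beta), (Cal, 9, 32, Delta), (Cal, 9, 32, Lyra), (Cal, 9, 32, Omega), (Ivy, 15, 17, Beta), (Ivy, 15, 17, Gamma), (Ivy, 15, 17, Zephyr), (Ivy, 23, 34, Beta), (Ivy, 23, 34, Gamma), (Ivy, 23, 34, Zephyr)}
Projecting to cname, cid, qty (13 duplicate(s) eliminated): {(Cal, 3, 26), (Cal, 5, 39), (Cal, 9, 32), (Ivy, 15, 17), (Ivy, 23, 34)}

{(Cal, 3, 26), (Cal, 5, 39), (Cal, 9, 32), (Ivy, 15, 17), (Ivy, 23, 34)}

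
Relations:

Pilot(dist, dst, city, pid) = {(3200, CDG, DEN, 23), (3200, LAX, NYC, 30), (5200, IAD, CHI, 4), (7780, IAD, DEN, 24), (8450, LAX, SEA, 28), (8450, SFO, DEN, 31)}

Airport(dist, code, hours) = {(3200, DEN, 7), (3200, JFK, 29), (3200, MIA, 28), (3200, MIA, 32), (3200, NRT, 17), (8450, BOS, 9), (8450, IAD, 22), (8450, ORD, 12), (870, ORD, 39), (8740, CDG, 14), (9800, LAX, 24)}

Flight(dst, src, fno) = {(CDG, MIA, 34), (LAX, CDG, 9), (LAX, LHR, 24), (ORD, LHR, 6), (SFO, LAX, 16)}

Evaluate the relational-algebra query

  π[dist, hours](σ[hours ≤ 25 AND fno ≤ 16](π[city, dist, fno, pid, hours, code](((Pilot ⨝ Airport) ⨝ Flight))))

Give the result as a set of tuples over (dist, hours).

{(3200, 17), (3200, 7), (8450, 12), (8450, 22), (8450, 9)}

Pilot ⋈ Airport (natural join on dist): {(3200, CDG, DEN, 23, DEN, 7), (3200, CDG, DEN, 23, JFK, 29), (3200, CDG, DEN, 23, MIA, 28), (3200, CDG, DEN, 23, MIA, 32), (3200, CDG, DEN, 23, NRT, 17), (3200, LAX, NYC, 30, DEN, 7), (3200, LAX, NYC, 30, JFK, 29), (3200, LAX, NYC, 30, MIA, 28), (3200, LAX, NYC, 30, MIA, 32), (3200, LAX, NYC, 30, NRT, 17), (8450, LAX, SEA, 28, BOS, 9), (8450, LAX, SEA, 28, IAD, 22), (8450, LAX, SEA, 28, ORD, 12), (8450, SFO, DEN, 31, BOS, 9), (8450, SFO, DEN, 31, IAD, 22), (8450, SFO, DEN, 31, ORD, 12)}
(Pilot ⨝ Airport) ⋈ Flight (natural join on dst): {(3200, CDG, DEN, 23, DEN, 7, MIA, 34), (3200, CDG, DEN, 23, JFK, 29, MIA, 34), (3200, CDG, DEN, 23, MIA, 28, MIA, 34), (3200, CDG, DEN, 23, MIA, 32, MIA, 34), (3200, CDG, DEN, 23, NRT, 17, MIA, 34), (3200, LAX, NYC, 30, DEN, 7, CDG, 9), (3200, LAX, NYC, 30, DEN, 7, LHR, 24), (3200, LAX, NYC, 30, JFK, 29, CDG, 9), (3200, LAX, NYC, 30, JFK, 29, LHR, 24), (3200, LAX, NYC, 30, MIA, 28, CDG, 9), (3200, LAX, NYC, 30, MIA, 28, LHR, 24), (3200, LAX, NYC, 30, MIA, 32, CDG, 9), (3200, LAX, NYC, 30, MIA, 32, LHR, 24), (3200, LAX, NYC, 30, NRT, 17, CDG, 9), (3200, LAX, NYC, 30, NRT, 17, LHR, 24), (8450, LAX, SEA, 28, BOS, 9, CDG, 9), (8450, LAX, SEA, 28, BOS, 9, LHR, 24), (8450, LAX, SEA, 28, IAD, 22, CDG, 9), (8450, LAX, SEA, 28, IAD, 22, LHR, 24), (8450, LAX, SEA, 28, ORD, 12, CDG, 9), (8450, LAX, SEA, 28, ORD, 12, LHR, 24), (8450, SFO, DEN, 31, BOS, 9, LAX, 16), (8450, SFO, DEN, 31, IAD, 22, LAX, 16), (8450, SFO, DEN, 31, ORD, 12, LAX, 16)}
π[city, dist, fno, pid, hours, code]: project onto (city, dist, fno, pid, hours, code) → {(DEN, 3200, 34, 23, 17, NRT), (DEN, 3200, 34, 23, 28, MIA), (DEN, 3200, 34, 23, 29, JFK), (DEN, 3200, 34, 23, 32, MIA), (DEN, 3200, 34, 23, 7, DEN), (DEN, 8450, 16, 31, 12, ORD), (DEN, 8450, 16, 31, 22, IAD), (DEN, 8450, 16, 31, 9, BOS), (NYC, 3200, 24, 30, 17, NRT), (NYC, 3200, 24, 30, 28, MIA), (NYC, 3200, 24, 30, 29, JFK), (NYC, 3200, 24, 30, 32, MIA), (NYC, 3200, 24, 30, 7, DEN), (NYC, 3200, 9, 30, 17, NRT), (NYC, 3200, 9, 30, 28, MIA), (NYC, 3200, 9, 30, 29, JFK), (NYC, 3200, 9, 30, 32, MIA), (NYC, 3200, 9, 30, 7, DEN), (SEA, 8450, 24, 28, 12, ORD), (SEA, 8450, 24, 28, 22, IAD), (SEA, 8450, 24, 28, 9, BOS), (SEA, 8450, 9, 28, 12, ORD), (SEA, 8450, 9, 28, 22, IAD), (SEA, 8450, 9, 28, 9, BOS)}
σ[hours ≤ 25 AND fno ≤ 16]: keep tuples satisfying hours ≤ 25 AND fno ≤ 16 → {(DEN, 8450, 16, 31, 12, ORD), (DEN, 8450, 16, 31, 22, IAD), (DEN, 8450, 16, 31, 9, BOS), (NYC, 3200, 9, 30, 17, NRT), (NYC, 3200, 9, 30, 7, DEN), (SEA, 8450, 9, 28, 12, ORD), (SEA, 8450, 9, 28, 22, IAD), (SEA, 8450, 9, 28, 9, BOS)}
π[dist, hours]: project onto (dist, hours) (3 duplicate(s) eliminated) → {(3200, 17), (3200, 7), (8450, 12), (8450, 22), (8450, 9)}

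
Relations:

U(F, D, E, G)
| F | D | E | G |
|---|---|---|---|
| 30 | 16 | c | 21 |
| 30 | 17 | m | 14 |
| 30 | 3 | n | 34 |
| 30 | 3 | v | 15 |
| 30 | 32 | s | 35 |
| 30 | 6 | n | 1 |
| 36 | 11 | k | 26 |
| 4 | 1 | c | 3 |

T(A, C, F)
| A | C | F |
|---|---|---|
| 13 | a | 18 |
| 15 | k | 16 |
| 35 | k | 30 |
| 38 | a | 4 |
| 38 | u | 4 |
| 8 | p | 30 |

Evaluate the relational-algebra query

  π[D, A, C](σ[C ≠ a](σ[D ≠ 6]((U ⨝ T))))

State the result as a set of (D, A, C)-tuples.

{(1, 38, u), (16, 35, k), (16, 8, p), (17, 35, k), (17, 8, p), (3, 35, k), (3, 8, p), (32, 35, k), (32, 8, p)}

Joining U and T on F yields {(30, 16, c, 21, 35, k), (30, 16, c, 21, 8, p), (30, 17, m, 14, 35, k), (30, 17, m, 14, 8, p), (30, 3, n, 34, 35, k), (30, 3, n, 34, 8, p), (30, 3, v, 15, 35, k), (30, 3, v, 15, 8, p), (30, 32, s, 35, 35, k), (30, 32, s, 35, 8, p), (30, 6, n, 1, 35, k), (30, 6, n, 1, 8, p), (4, 1, c, 3, 38, a), (4, 1, c, 3, 38, u)}.
σ[D ≠ 6]: keep tuples satisfying D ≠ 6 → {(30, 16, c, 21, 35, k), (30, 16, c, 21, 8, p), (30, 17, m, 14, 35, k), (30, 17, m, 14, 8, p), (30, 3, n, 34, 35, k), (30, 3, n, 34, 8, p), (30, 3, v, 15, 35, k), (30, 3, v, 15, 8, p), (30, 32, s, 35, 35, k), (30, 32, s, 35, 8, p), (4, 1, c, 3, 38, a), (4, 1, c, 3, 38, u)}
σ[C ≠ a]: keep tuples satisfying C ≠ a → {(30, 16, c, 21, 35, k), (30, 16, c, 21, 8, p), (30, 17, m, 14, 35, k), (30, 17, m, 14, 8, p), (30, 3, n, 34, 35, k), (30, 3, n, 34, 8, p), (30, 3, v, 15, 35, k), (30, 3, v, 15, 8, p), (30, 32, s, 35, 35, k), (30, 32, s, 35, 8, p), (4, 1, c, 3, 38, u)}
Keep only column(s) D, A, C (2 duplicate(s) eliminated): {(1, 38, u), (16, 35, k), (16, 8, p), (17, 35, k), (17, 8, p), (3, 35, k), (3, 8, p), (32, 35, k), (32, 8, p)}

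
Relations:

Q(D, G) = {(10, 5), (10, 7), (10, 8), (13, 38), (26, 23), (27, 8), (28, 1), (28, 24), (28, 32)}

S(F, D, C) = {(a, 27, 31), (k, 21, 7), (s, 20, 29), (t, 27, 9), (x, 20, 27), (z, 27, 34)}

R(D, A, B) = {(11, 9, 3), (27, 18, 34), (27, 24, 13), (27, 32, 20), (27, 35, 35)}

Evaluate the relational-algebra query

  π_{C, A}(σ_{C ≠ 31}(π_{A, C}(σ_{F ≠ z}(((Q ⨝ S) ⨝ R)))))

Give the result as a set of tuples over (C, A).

Q ⋈ S (natural join on D): {(27, 8, a, 31), (27, 8, t, 9), (27, 8, z, 34)}
(Q ⨝ S) ⋈ R (natural join on D): {(27, 8, a, 31, 18, 34), (27, 8, a, 31, 24, 13), (27, 8, a, 31, 32, 20), (27, 8, a, 31, 35, 35), (27, 8, t, 9, 18, 34), (27, 8, t, 9, 24, 13), (27, 8, t, 9, 32, 20), (27, 8, t, 9, 35, 35), (27, 8, z, 34, 18, 34), (27, 8, z, 34, 24, 13), (27, 8, z, 34, 32, 20), (27, 8, z, 34, 35, 35)}
Apply σ_{F ≠ z}; surviving tuples: {(27, 8, a, 31, 18, 34), (27, 8, a, 31, 24, 13), (27, 8, a, 31, 32, 20), (27, 8, a, 31, 35, 35), (27, 8, t, 9, 18, 34), (27, 8, t, 9, 24, 13), (27, 8, t, 9, 32, 20), (27, 8, t, 9, 35, 35)}
π_{A, C} gives {(18, 31), (18, 9), (24, 31), (24, 9), (32, 31), (32, 9), (35, 31), (35, 9)}.
Apply σ_{C ≠ 31}; surviving tuples: {(18, 9), (24, 9), (32, 9), (35, 9)}
π_{C, A} gives {(9, 18), (9, 24), (9, 32), (9, 35)}.

{(9, 18), (9, 24), (9, 32), (9, 35)}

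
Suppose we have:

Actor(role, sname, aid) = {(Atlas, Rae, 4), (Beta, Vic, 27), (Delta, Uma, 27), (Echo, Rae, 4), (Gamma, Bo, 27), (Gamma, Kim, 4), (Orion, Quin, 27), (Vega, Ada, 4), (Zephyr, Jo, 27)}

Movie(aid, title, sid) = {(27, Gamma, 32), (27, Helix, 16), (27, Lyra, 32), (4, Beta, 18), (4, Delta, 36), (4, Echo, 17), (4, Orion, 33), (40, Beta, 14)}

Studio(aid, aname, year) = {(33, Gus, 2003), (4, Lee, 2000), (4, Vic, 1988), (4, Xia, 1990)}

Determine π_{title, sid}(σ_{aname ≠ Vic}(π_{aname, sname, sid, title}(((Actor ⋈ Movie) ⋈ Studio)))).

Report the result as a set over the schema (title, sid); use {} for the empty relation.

{(Beta, 18), (Delta, 36), (Echo, 17), (Orion, 33)}

Natural join on aid: {(Atlas, Rae, 4, Beta, 18), (Atlas, Rae, 4, Delta, 36), (Atlas, Rae, 4, Echo, 17), (Atlas, Rae, 4, Orion, 33), (Beta, Vic, 27, Gamma, 32), (Beta, Vic, 27, Helix, 16), (Beta, Vic, 27, Lyra, 32), (Delta, Uma, 27, Gamma, 32), (Delta, Uma, 27, Helix, 16), (Delta, Uma, 27, Lyra, 32), (Echo, Rae, 4, Beta, 18), (Echo, Rae, 4, Delta, 36), (Echo, Rae, 4, Echo, 17), (Echo, Rae, 4, Orion, 33), (Gamma, Bo, 27, Gamma, 32), (Gamma, Bo, 27, Helix, 16), (Gamma, Bo, 27, Lyra, 32), (Gamma, Kim, 4, Beta, 18), (Gamma, Kim, 4, Delta, 36), (Gamma, Kim, 4, Echo, 17), (Gamma, Kim, 4, Orion, 33), (Orion, Quin, 27, Gamma, 32), (Orion, Quin, 27, Helix, 16), (Orion, Quin, 27, Lyra, 32), (Vega, Ada, 4, Beta, 18), (Vega, Ada, 4, Delta, 36), (Vega, Ada, 4, Echo, 17), (Vega, Ada, 4, Orion, 33), (Zephyr, Jo, 27, Gamma, 32), (Zephyr, Jo, 27, Helix, 16), (Zephyr, Jo, 27, Lyra, 32)}
Natural join on aid: {(Atlas, Rae, 4, Beta, 18, Lee, 2000), (Atlas, Rae, 4, Beta, 18, Vic, 1988), (Atlas, Rae, 4, Beta, 18, Xia, 1990), (Atlas, Rae, 4, Delta, 36, Lee, 2000), (Atlas, Rae, 4, Delta, 36, Vic, 1988), (Atlas, Rae, 4, Delta, 36, Xia, 1990), (Atlas, Rae, 4, Echo, 17, Lee, 2000), (Atlas, Rae, 4, Echo, 17, Vic, 1988), (Atlas, Rae, 4, Echo, 17, Xia, 1990), (Atlas, Rae, 4, Orion, 33, Lee, 2000), (Atlas, Rae, 4, Orion, 33, Vic, 1988), (Atlas, Rae, 4, Orion, 33, Xia, 1990), (Echo, Rae, 4, Beta, 18, Lee, 2000), (Echo, Rae, 4, Beta, 18, Vic, 1988), (Echo, Rae, 4, Beta, 18, Xia, 1990), (Echo, Rae, 4, Delta, 36, Lee, 2000), (Echo, Rae, 4, Delta, 36, Vic, 1988), (Echo, Rae, 4, Delta, 36, Xia, 1990), (Echo, Rae, 4, Echo, 17, Lee, 2000), (Echo, Rae, 4, Echo, 17, Vic, 1988), (Echo, Rae, 4, Echo, 17, Xia, 1990), (Echo, Rae, 4, Orion, 33, Lee, 2000), (Echo, Rae, 4, Orion, 33, Vic, 1988), (Echo, Rae, 4, Orion, 33, Xia, 1990), (Gamma, Kim, 4, Beta, 18, Lee, 2000), (Gamma, Kim, 4, Beta, 18, Vic, 1988), (Gamma, Kim, 4, Beta, 18, Xia, 1990), (Gamma, Kim, 4, Delta, 36, Lee, 2000), (Gamma, Kim, 4, Delta, 36, Vic, 1988), (Gamma, Kim, 4, Delta, 36, Xia, 1990), (Gamma, Kim, 4, Echo, 17, Lee, 2000), (Gamma, Kim, 4, Echo, 17, Vic, 1988), (Gamma, Kim, 4, Echo, 17, Xia, 1990), (Gamma, Kim, 4, Orion, 33, Lee, 2000), (Gamma, Kim, 4, Orion, 33, Vic, 1988), (Gamma, Kim, 4, Orion, 33, Xia, 1990), (Vega, Ada, 4, Beta, 18, Lee, 2000), (Vega, Ada, 4, Beta, 18, Vic, 1988), (Vega, Ada, 4, Beta, 18, Xia, 1990), (Vega, Ada, 4, Delta, 36, Lee, 2000), (Vega, Ada, 4, Delta, 36, Vic, 1988), (Vega, Ada, 4, Delta, 36, Xia, 1990), (Vega, Ada, 4, Echo, 17, Lee, 2000), (Vega, Ada, 4, Echo, 17, Vic, 1988), (Vega, Ada, 4, Echo, 17, Xia, 1990), (Vega, Ada, 4, Orion, 33, Lee, 2000), (Vega, Ada, 4, Orion, 33, Vic, 1988), (Vega, Ada, 4, Orion, 33, Xia, 1990)}
π[aname, sname, sid, title]: project onto (aname, sname, sid, title) (12 duplicate(s) eliminated) → {(Lee, Ada, 17, Echo), (Lee, Ada, 18, Beta), (Lee, Ada, 33, Orion), (Lee, Ada, 36, Delta), (Lee, Kim, 17, Echo), (Lee, Kim, 18, Beta), (Lee, Kim, 33, Orion), (Lee, Kim, 36, Delta), (Lee, Rae, 17, Echo), (Lee, Rae, 18, Beta), (Lee, Rae, 33, Orion), (Lee, Rae, 36, Delta), (Vic, Ada, 17, Echo), (Vic, Ada, 18, Beta), (Vic, Ada, 33, Orion), (Vic, Ada, 36, Delta), (Vic, Kim, 17, Echo), (Vic, Kim, 18, Beta), (Vic, Kim, 33, Orion), (Vic, Kim, 36, Delta), (Vic, Rae, 17, Echo), (Vic, Rae, 18, Beta), (Vic, Rae, 33, Orion), (Vic, Rae, 36, Delta), (Xia, Ada, 17, Echo), (Xia, Ada, 18, Beta), (Xia, Ada, 33, Orion), (Xia, Ada, 36, Delta), (Xia, Kim, 17, Echo), (Xia, Kim, 18, Beta), (Xia, Kim, 33, Orion), (Xia, Kim, 36, Delta), (Xia, Rae, 17, Echo), (Xia, Rae, 18, Beta), (Xia, Rae, 33, Orion), (Xia, Rae, 36, Delta)}
Apply σ_{aname ≠ Vic}; surviving tuples: {(Lee, Ada, 17, Echo), (Lee, Ada, 18, Beta), (Lee, Ada, 33, Orion), (Lee, Ada, 36, Delta), (Lee, Kim, 17, Echo), (Lee, Kim, 18, Beta), (Lee, Kim, 33, Orion), (Lee, Kim, 36, Delta), (Lee, Rae, 17, Echo), (Lee, Rae, 18, Beta), (Lee, Rae, 33, Orion), (Lee, Rae, 36, Delta), (Xia, Ada, 17, Echo), (Xia, Ada, 18, Beta), (Xia, Ada, 33, Orion), (Xia, Ada, 36, Delta), (Xia, Kim, 17, Echo), (Xia, Kim, 18, Beta), (Xia, Kim, 33, Orion), (Xia, Kim, 36, Delta), (Xia, Rae, 17, Echo), (Xia, Rae, 18, Beta), (Xia, Rae, 33, Orion), (Xia, Rae, 36, Delta)}
π[title, sid]: project onto (title, sid) (20 duplicate(s) eliminated) → {(Beta, 18), (Delta, 36), (Echo, 17), (Orion, 33)}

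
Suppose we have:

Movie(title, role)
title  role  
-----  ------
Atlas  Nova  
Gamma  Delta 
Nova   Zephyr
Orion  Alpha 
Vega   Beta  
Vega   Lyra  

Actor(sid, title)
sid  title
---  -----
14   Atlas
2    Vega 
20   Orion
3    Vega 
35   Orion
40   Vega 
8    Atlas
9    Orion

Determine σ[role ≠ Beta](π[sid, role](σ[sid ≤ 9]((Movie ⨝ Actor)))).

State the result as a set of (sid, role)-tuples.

{(2, Lyra), (3, Lyra), (8, Nova), (9, Alpha)}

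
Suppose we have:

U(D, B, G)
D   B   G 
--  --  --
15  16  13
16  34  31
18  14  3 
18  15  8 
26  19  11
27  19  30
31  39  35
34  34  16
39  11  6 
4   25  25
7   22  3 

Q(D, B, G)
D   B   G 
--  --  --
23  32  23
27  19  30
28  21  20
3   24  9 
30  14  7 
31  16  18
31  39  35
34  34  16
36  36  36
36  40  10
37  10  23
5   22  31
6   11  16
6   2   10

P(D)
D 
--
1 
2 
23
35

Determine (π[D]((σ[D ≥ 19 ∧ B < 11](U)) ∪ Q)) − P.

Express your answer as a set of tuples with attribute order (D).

{27, 28, 3, 30, 31, 34, 36, 37, 5, 6}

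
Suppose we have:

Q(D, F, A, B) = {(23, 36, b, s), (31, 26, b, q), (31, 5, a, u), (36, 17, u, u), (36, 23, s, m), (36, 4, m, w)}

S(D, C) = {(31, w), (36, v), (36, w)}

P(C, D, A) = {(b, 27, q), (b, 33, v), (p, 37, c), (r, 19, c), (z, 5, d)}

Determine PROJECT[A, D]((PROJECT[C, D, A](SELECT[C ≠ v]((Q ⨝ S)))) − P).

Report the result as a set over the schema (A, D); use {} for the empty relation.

{(a, 31), (b, 31), (m, 36), (s, 36), (u, 36)}

Joining Q and S on D yields {(31, 26, b, q, w), (31, 5, a, u, w), (36, 17, u, u, v), (36, 17, u, u, w), (36, 23, s, m, v), (36, 23, s, m, w), (36, 4, m, w, v), (36, 4, m, w, w)}.
Apply σ_{C ≠ v}; surviving tuples: {(31, 26, b, q, w), (31, 5, a, u, w), (36, 17, u, u, w), (36, 23, s, m, w), (36, 4, m, w, w)}
π_{C, D, A} gives {(w, 31, a), (w, 31, b), (w, 36, m), (w, 36, s), (w, 36, u)}.
Difference: {(w, 31, a), (w, 31, b), (w, 36, m), (w, 36, s), (w, 36, u)} with {(b, 27, q), (b, 33, v), (p, 37, c), (r, 19, c), (z, 5, d)} → {(w, 31, a), (w, 31, b), (w, 36, m), (w, 36, s), (w, 36, u)}
π_{A, D} gives {(a, 31), (b, 31), (m, 36), (s, 36), (u, 36)}.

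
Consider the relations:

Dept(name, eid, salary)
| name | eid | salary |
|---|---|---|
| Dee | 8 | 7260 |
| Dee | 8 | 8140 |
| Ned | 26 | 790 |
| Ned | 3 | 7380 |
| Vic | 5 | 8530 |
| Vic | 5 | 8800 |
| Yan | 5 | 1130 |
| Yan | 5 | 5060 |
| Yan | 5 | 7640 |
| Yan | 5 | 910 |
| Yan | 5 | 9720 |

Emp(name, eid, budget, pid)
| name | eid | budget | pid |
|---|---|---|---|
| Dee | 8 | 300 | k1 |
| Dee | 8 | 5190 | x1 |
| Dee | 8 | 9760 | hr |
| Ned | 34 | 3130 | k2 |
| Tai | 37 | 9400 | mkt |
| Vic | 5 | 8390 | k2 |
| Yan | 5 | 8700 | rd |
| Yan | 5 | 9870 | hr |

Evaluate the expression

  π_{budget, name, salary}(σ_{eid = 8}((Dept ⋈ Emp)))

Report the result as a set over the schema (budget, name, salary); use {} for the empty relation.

Dept ⋈ Emp (natural join on name, eid): {(Dee, 8, 7260, 300, k1), (Dee, 8, 7260, 5190, x1), (Dee, 8, 7260, 9760, hr), (Dee, 8, 8140, 300, k1), (Dee, 8, 8140, 5190, x1), (Dee, 8, 8140, 9760, hr), (Vic, 5, 8530, 8390, k2), (Vic, 5, 8800, 8390, k2), (Yan, 5, 1130, 8700, rd), (Yan, 5, 1130, 9870, hr), (Yan, 5, 5060, 8700, rd), (Yan, 5, 5060, 9870, hr), (Yan, 5, 7640, 8700, rd), (Yan, 5, 7640, 9870, hr), (Yan, 5, 910, 8700, rd), (Yan, 5, 910, 9870, hr), (Yan, 5, 9720, 8700, rd), (Yan, 5, 9720, 9870, hr)}
Filtering on eid = 8 leaves {(Dee, 8, 7260, 300, k1), (Dee, 8, 7260, 5190, x1), (Dee, 8, 7260, 9760, hr), (Dee, 8, 8140, 300, k1), (Dee, 8, 8140, 5190, x1), (Dee, 8, 8140, 9760, hr)}.
Projecting to budget, name, salary: {(300, Dee, 7260), (300, Dee, 8140), (5190, Dee, 7260), (5190, Dee, 8140), (9760, Dee, 7260), (9760, Dee, 8140)}

{(300, Dee, 7260), (300, Dee, 8140), (5190, Dee, 7260), (5190, Dee, 8140), (9760, Dee, 7260), (9760, Dee, 8140)}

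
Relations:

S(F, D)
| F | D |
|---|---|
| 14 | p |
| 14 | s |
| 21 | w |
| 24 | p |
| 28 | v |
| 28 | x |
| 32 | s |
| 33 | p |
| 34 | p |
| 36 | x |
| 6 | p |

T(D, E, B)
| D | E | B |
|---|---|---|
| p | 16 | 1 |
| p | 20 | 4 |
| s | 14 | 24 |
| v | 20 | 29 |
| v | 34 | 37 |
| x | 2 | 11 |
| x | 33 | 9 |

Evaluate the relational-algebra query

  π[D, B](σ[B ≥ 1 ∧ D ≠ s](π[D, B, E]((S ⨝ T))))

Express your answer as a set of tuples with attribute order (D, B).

{(p, 1), (p, 4), (v, 29), (v, 37), (x, 11), (x, 9)}

Joining S and T on D yields {(14, p, 16, 1), (14, p, 20, 4), (14, s, 14, 24), (24, p, 16, 1), (24, p, 20, 4), (28, v, 20, 29), (28, v, 34, 37), (28, x, 2, 11), (28, x, 33, 9), (32, s, 14, 24), (33, p, 16, 1), (33, p, 20, 4), (34, p, 16, 1), (34, p, 20, 4), (36, x, 2, 11), (36, x, 33, 9), (6, p, 16, 1), (6, p, 20, 4)}.
π[D, B, E]: project onto (D, B, E) (11 duplicate(s) eliminated) → {(p, 1, 16), (p, 4, 20), (s, 24, 14), (v, 29, 20), (v, 37, 34), (x, 11, 2), (x, 9, 33)}
σ[B ≥ 1 ∧ D ≠ s]: keep tuples satisfying B ≥ 1 ∧ D ≠ s → {(p, 1, 16), (p, 4, 20), (v, 29, 20), (v, 37, 34), (x, 11, 2), (x, 9, 33)}
π[D, B]: project onto (D, B) → {(p, 1), (p, 4), (v, 29), (v, 37), (x, 11), (x, 9)}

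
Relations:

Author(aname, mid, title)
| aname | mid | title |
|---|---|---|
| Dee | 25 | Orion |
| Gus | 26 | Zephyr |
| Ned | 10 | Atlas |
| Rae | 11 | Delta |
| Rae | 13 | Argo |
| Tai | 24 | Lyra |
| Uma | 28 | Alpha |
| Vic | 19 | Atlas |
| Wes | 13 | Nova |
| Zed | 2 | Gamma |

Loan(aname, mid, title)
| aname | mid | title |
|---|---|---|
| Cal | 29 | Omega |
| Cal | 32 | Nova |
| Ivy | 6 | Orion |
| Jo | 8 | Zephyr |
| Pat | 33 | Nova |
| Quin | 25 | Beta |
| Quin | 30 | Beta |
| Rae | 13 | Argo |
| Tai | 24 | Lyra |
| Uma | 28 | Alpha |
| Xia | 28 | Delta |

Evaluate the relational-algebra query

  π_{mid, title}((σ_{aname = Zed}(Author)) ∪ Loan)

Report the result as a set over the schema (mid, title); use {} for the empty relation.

Apply σ_{aname = Zed}; surviving tuples: {(Zed, 2, Gamma)}
Union: {(Zed, 2, Gamma)} with {(Cal, 29, Omega), (Cal, 32, Nova), (Ivy, 6, Orion), (Jo, 8, Zephyr), (Pat, 33, Nova), (Quin, 25, Beta), (Quin, 30, Beta), (Rae, 13, Argo), (Tai, 24, Lyra), (Uma, 28, Alpha), (Xia, 28, Delta)} → {(Cal, 29, Omega), (Cal, 32, Nova), (Ivy, 6, Orion), (Jo, 8, Zephyr), (Pat, 33, Nova), (Quin, 25, Beta), (Quin, 30, Beta), (Rae, 13, Argo), (Tai, 24, Lyra), (Uma, 28, Alpha), (Xia, 28, Delta), (Zed, 2, Gamma)}
π[mid, title]: project onto (mid, title) → {(13, Argo), (2, Gamma), (24, Lyra), (25, Beta), (28, Alpha), (28, Delta), (29, Omega), (30, Beta), (32, Nova), (33, Nova), (6, Orion), (8, Zephyr)}

{(13, Argo), (2, Gamma), (24, Lyra), (25, Beta), (28, Alpha), (28, Delta), (29, Omega), (30, Beta), (32, Nova), (33, Nova), (6, Orion), (8, Zephyr)}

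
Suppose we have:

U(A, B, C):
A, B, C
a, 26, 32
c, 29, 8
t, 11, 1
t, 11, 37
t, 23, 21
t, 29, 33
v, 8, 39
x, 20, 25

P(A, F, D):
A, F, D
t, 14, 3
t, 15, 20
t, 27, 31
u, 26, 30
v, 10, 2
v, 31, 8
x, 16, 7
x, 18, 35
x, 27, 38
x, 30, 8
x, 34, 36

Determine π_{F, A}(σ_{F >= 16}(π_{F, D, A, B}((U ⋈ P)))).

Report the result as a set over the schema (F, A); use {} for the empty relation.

{(16, x), (18, x), (27, t), (27, x), (30, x), (31, v), (34, x)}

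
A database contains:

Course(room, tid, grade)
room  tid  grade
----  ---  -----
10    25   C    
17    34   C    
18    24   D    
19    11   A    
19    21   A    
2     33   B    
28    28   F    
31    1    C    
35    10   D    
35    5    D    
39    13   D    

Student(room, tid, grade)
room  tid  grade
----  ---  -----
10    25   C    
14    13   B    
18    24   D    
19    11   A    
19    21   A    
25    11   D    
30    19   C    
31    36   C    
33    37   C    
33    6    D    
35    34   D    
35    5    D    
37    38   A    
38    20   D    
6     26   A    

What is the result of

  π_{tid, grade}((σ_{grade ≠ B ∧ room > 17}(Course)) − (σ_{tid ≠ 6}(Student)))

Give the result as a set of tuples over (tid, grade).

Selection grade ≠ B ∧ room > 17: {(18, 24, D), (19, 11, A), (19, 21, A), (28, 28, F), (31, 1, C), (35, 10, D), (35, 5, D), (39, 13, D)}
Selection tid ≠ 6: {(10, 25, C), (14, 13, B), (18, 24, D), (19, 11, A), (19, 21, A), (25, 11, D), (30, 19, C), (31, 36, C), (33, 37, C), (35, 34, D), (35, 5, D), (37, 38, A), (38, 20, D), (6, 26, A)}
Difference: {(18, 24, D), (19, 11, A), (19, 21, A), (28, 28, F), (31, 1, C), (35, 10, D), (35, 5, D), (39, 13, D)} with {(10, 25, C), (14, 13, B), (18, 24, D), (19, 11, A), (19, 21, A), (25, 11, D), (30, 19, C), (31, 36, C), (33, 37, C), (35, 34, D), (35, 5, D), (37, 38, A), (38, 20, D), (6, 26, A)} → {(28, 28, F), (31, 1, C), (35, 10, D), (39, 13, D)}
Projecting to tid, grade: {(1, C), (10, D), (13, D), (28, F)}

{(1, C), (10, D), (13, D), (28, F)}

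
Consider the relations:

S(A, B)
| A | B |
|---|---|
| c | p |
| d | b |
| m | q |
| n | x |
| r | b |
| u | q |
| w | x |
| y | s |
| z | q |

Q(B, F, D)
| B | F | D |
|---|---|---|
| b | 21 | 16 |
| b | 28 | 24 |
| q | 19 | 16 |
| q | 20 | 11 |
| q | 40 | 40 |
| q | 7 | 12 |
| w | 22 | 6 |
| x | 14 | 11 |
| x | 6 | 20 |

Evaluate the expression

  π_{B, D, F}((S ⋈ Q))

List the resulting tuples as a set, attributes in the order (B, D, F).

{(b, 16, 21), (b, 24, 28), (q, 11, 20), (q, 12, 7), (q, 16, 19), (q, 40, 40), (x, 11, 14), (x, 20, 6)}

S ⋈ Q (natural join on B): {(d, b, 21, 16), (d, b, 28, 24), (m, q, 19, 16), (m, q, 20, 11), (m, q, 40, 40), (m, q, 7, 12), (n, x, 14, 11), (n, x, 6, 20), (r, b, 21, 16), (r, b, 28, 24), (u, q, 19, 16), (u, q, 20, 11), (u, q, 40, 40), (u, q, 7, 12), (w, x, 14, 11), (w, x, 6, 20), (z, q, 19, 16), (z, q, 20, 11), (z, q, 40, 40), (z, q, 7, 12)}
π[B, D, F]: project onto (B, D, F) (12 duplicate(s) eliminated) → {(b, 16, 21), (b, 24, 28), (q, 11, 20), (q, 12, 7), (q, 16, 19), (q, 40, 40), (x, 11, 14), (x, 20, 6)}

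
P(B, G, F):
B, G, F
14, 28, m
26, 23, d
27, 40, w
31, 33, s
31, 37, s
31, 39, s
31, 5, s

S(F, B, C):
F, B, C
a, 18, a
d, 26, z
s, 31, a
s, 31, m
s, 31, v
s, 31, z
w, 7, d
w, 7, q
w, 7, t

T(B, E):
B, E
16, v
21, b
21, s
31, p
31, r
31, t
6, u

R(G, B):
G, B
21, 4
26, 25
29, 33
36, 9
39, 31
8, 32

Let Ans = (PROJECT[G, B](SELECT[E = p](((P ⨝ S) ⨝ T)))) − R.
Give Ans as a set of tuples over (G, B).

Joining P and S on B, F yields {(26, 23, d, z), (31, 33, s, a), (31, 33, s, m), (31, 33, s, v), (31, 33, s, z), (31, 37, s, a), (31, 37, s, m), (31, 37, s, v), (31, 37, s, z), (31, 39, s, a), (31, 39, s, m), (31, 39, s, v), (31, 39, s, z), (31, 5, s, a), (31, 5, s, m), (31, 5, s, v), (31, 5, s, z)}.
Joining (P ⨝ S) and T on B yields {(31, 33, s, a, p), (31, 33, s, a, r), (31, 33, s, a, t), (31, 33, s, m, p), (31, 33, s, m, r), (31, 33, s, m, t), (31, 33, s, v, p), (31, 33, s, v, r), (31, 33, s, v, t), (31, 33, s, z, p), (31, 33, s, z, r), (31, 33, s, z, t), (31, 37, s, a, p), (31, 37, s, a, r), (31, 37, s, a, t), (31, 37, s, m, p), (31, 37, s, m, r), (31, 37, s, m, t), (31, 37, s, v, p), (31, 37, s, v, r), (31, 37, s, v, t), (31, 37, s, z, p), (31, 37, s, z, r), (31, 37, s, z, t), (31, 39, s, a, p), (31, 39, s, a, r), (31, 39, s, a, t), (31, 39, s, m, p), (31, 39, s, m, r), (31, 39, s, m, t), (31, 39, s, v, p), (31, 39, s, v, r), (31, 39, s, v, t), (31, 39, s, z, p), (31, 39, s, z, r), (31, 39, s, z, t), (31, 5, s, a, p), (31, 5, s, a, r), (31, 5, s, a, t), (31, 5, s, m, p), (31, 5, s, m, r), (31, 5, s, m, t), (31, 5, s, v, p), (31, 5, s, v, r), (31, 5, s, v, t), (31, 5, s, z, p), (31, 5, s, z, r), (31, 5, s, z, t)}.
σ[E = p]: keep tuples satisfying E = p → {(31, 33, s, a, p), (31, 33, s, m, p), (31, 33, s, v, p), (31, 33, s, z, p), (31, 37, s, a, p), (31, 37, s, m, p), (31, 37, s, v, p), (31, 37, s, z, p), (31, 39, s, a, p), (31, 39, s, m, p), (31, 39, s, v, p), (31, 39, s, z, p), (31, 5, s, a, p), (31, 5, s, m, p), (31, 5, s, v, p), (31, 5, s, z, p)}
Keep only column(s) G, B (12 duplicate(s) eliminated): {(33, 31), (37, 31), (39, 31), (5, 31)}
Set difference of the two operands is {(33, 31), (37, 31), (5, 31)}.

{(33, 31), (37, 31), (5, 31)}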